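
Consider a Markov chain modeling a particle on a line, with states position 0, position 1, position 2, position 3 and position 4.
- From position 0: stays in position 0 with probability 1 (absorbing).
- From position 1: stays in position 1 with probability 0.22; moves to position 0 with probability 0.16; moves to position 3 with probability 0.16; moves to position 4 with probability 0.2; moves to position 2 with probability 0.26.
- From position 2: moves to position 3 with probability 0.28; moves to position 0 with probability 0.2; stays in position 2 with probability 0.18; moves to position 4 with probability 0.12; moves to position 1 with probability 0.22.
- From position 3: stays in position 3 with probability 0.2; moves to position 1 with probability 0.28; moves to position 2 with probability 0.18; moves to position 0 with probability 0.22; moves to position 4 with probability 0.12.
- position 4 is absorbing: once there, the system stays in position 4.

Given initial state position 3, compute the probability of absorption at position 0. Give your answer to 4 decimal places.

0.5888

Let h(s) be the probability of absorption at position 0 starting from transient state s. Then h(position 0) = 1 and h(position 4) = 0. By first-step analysis:
h(position 1) = 0.16·1 + 0.22·h(position 1) + 0.26·h(position 2) + 0.16·h(position 3) + 0.2·0
h(position 2) = 0.2·1 + 0.22·h(position 1) + 0.18·h(position 2) + 0.28·h(position 3) + 0.12·0
h(position 3) = 0.22·1 + 0.28·h(position 1) + 0.18·h(position 2) + 0.2·h(position 3) + 0.12·0
Solving: h(position 1) = 0.5208, h(position 2) = 0.5847, h(position 3) = 0.5888.
Starting from position 3, the probability is 0.5888.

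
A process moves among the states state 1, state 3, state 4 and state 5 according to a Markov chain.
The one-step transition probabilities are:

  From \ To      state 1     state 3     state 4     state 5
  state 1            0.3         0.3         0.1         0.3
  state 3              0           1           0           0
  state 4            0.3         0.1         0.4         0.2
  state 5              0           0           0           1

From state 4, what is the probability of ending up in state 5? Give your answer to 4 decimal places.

0.5897

Let h(s) be the probability of absorption at state 5 starting from transient state s. Then h(state 5) = 1 and h(state 3) = 0. By first-step analysis:
h(state 1) = 0.3·h(state 1) + 0.3·0 + 0.1·h(state 4) + 0.3·1
h(state 4) = 0.3·h(state 1) + 0.1·0 + 0.4·h(state 4) + 0.2·1
Solving: h(state 1) = 0.5128, h(state 4) = 0.5897.
Starting from state 4, the probability is 0.5897.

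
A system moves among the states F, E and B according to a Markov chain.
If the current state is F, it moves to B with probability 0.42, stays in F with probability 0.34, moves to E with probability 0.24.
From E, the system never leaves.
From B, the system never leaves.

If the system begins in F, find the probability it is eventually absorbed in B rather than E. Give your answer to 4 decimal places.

0.6364

Let h(s) be the probability of absorption at B starting from transient state s. Then h(B) = 1 and h(E) = 0. By first-step analysis:
h(F) = 0.34·h(F) + 0.24·0 + 0.42·1
Solving: h(F) = 0.6364.
Starting from F, the probability is 0.6364.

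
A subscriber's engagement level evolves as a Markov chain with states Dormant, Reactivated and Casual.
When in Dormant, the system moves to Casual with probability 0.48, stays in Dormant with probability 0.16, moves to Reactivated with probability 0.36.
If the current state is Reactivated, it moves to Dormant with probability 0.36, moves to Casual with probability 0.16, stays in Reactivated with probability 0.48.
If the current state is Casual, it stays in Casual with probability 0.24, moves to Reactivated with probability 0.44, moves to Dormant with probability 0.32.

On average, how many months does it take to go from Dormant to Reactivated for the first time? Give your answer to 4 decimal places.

Let t(s) be the expected number of months to first reach Reactivated from state s, with t(Reactivated) = 0. Conditioning on the first month:
t(Dormant) = 1 + 0.16·t(Dormant) + 0.48·t(Casual)
t(Casual) = 1 + 0.32·t(Dormant) + 0.24·t(Casual)
Solving: t(Dormant) = 2.5578, t(Casual) = 2.3927.
Expected months from Dormant to Reactivated: 2.5578.

2.5578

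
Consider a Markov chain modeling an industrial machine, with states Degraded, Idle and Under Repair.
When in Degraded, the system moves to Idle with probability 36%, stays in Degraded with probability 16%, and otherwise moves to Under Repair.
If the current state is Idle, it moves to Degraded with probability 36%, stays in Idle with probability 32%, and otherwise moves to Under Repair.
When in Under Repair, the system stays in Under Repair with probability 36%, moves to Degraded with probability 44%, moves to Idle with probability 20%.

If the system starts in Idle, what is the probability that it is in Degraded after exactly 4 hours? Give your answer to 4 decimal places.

0.3252

Propagate the distribution vector 4 hours from Idle.
After 0 hours: (0.0000, 1.0000, 0.0000)
After 1 hour: (0.3600, 0.3200, 0.3200)
After 2 hours: (0.3136, 0.2960, 0.3904)
After 3 hours: (0.3285, 0.2857, 0.3858)
After 4 hours: (0.3252, 0.2868, 0.3880)
P(in Degraded after 4 hours) = 0.3252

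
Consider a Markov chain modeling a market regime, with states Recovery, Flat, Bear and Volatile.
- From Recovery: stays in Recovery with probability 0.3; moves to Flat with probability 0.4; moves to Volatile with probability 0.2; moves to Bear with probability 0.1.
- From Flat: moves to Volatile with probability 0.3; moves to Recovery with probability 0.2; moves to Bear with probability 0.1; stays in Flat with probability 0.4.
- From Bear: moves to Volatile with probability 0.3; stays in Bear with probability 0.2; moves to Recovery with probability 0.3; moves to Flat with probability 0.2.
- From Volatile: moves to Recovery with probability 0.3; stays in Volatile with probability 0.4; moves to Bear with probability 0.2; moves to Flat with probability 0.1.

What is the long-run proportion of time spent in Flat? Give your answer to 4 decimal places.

0.2801

Let the stationary distribution be π with π = πP and π_1 + π_2 + π_3 + π_4 = 1.
π_1 = 0.3·π_1 + 0.2·π_2 + 0.3·π_3 + 0.3·π_4
π_2 = 0.4·π_1 + 0.4·π_2 + 0.2·π_3 + 0.1·π_4
π_3 = 0.1·π_1 + 0.1·π_2 + 0.2·π_3 + 0.2·π_4
Solving with the normalization constraint gives π = (0.2720, 0.2801, 0.1448, 0.3031).
So the stationary probability of Flat is 0.2801.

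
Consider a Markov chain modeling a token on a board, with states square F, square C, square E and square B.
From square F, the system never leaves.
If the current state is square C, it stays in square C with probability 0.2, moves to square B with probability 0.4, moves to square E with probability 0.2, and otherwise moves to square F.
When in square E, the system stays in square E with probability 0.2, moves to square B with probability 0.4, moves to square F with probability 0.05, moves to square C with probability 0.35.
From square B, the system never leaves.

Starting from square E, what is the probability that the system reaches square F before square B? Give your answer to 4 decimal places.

Let h(s) be the probability of absorption at square F starting from transient state s. Then h(square F) = 1 and h(square B) = 0. By first-step analysis:
h(square C) = 0.2·1 + 0.2·h(square C) + 0.2·h(square E) + 0.4·0
h(square E) = 0.05·1 + 0.35·h(square C) + 0.2·h(square E) + 0.4·0
Solving: h(square C) = 0.2982, h(square E) = 0.1930.
Starting from square E, the probability is 0.1930.

0.1930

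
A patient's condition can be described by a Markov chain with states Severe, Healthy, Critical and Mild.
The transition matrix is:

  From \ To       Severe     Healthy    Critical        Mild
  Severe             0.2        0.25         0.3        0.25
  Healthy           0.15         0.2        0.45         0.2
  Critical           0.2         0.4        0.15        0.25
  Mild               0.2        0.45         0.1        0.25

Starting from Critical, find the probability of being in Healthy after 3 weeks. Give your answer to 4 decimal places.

0.3240

Propagate the distribution vector 3 weeks from Critical.
After 0 weeks: (0.0000, 0.0000, 1.0000, 0.0000)
After 1 week: (0.2000, 0.4000, 0.1500, 0.2500)
After 2 weeks: (0.1800, 0.3025, 0.2875, 0.2300)
After 3 weeks: (0.1849, 0.3240, 0.2563, 0.2349)
P(in Healthy after 3 weeks) = 0.3240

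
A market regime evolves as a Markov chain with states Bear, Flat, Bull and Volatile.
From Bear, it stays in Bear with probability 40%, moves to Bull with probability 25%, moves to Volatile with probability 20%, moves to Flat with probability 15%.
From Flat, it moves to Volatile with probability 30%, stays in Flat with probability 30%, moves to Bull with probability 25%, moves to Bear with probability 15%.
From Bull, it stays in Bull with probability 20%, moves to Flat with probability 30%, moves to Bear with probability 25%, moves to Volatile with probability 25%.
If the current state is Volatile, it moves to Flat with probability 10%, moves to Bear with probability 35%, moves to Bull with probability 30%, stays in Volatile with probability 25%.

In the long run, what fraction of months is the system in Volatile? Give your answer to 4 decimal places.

Let the stationary distribution be π with π = πP and π_1 + π_2 + π_3 + π_4 = 1.
π_1 = 0.4·π_1 + 0.15·π_2 + 0.25·π_3 + 0.35·π_4
π_2 = 0.15·π_1 + 0.3·π_2 + 0.3·π_3 + 0.1·π_4
π_3 = 0.25·π_1 + 0.25·π_2 + 0.2·π_3 + 0.3·π_4
Solving with the normalization constraint gives π = (0.2987, 0.2061, 0.2498, 0.2454).
So the stationary probability of Volatile is 0.2454.

0.2454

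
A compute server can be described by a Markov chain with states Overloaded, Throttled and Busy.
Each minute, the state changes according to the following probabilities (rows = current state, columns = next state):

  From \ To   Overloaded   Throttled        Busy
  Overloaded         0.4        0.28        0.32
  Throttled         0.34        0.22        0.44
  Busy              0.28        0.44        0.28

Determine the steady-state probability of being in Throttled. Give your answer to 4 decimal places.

0.3161

Let the stationary distribution be π with π = πP and π_1 + π_2 + π_3 = 1.
π_1 = 0.4·π_1 + 0.34·π_2 + 0.28·π_3
π_2 = 0.28·π_1 + 0.22·π_2 + 0.44·π_3
Solving with the normalization constraint gives π = (0.3397, 0.3161, 0.3442).
So the stationary probability of Throttled is 0.3161.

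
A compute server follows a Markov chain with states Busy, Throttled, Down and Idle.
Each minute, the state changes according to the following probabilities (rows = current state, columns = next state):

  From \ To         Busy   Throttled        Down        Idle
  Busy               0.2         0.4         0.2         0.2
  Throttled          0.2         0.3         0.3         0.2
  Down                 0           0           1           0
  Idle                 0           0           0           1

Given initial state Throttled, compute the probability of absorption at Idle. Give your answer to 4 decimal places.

Let h(s) be the probability of absorption at Idle starting from transient state s. Then h(Idle) = 1 and h(Down) = 0. By first-step analysis:
h(Busy) = 0.2·h(Busy) + 0.4·h(Throttled) + 0.2·0 + 0.2·1
h(Throttled) = 0.2·h(Busy) + 0.3·h(Throttled) + 0.3·0 + 0.2·1
Solving: h(Busy) = 0.4583, h(Throttled) = 0.4167.
Starting from Throttled, the probability is 0.4167.

0.4167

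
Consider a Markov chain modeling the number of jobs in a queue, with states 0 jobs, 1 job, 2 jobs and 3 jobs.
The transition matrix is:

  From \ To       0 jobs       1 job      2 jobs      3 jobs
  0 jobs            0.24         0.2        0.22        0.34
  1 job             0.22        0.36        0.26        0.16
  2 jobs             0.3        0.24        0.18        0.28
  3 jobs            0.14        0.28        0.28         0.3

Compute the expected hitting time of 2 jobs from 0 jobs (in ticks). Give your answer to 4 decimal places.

4.0411

Let t(s) be the expected number of ticks to first reach 2 jobs from state s, with t(2 jobs) = 0. Conditioning on the first tick:
t(0 jobs) = 1 + 0.24·t(0 jobs) + 0.2·t(1 job) + 0.34·t(3 jobs)
t(1 job) = 1 + 0.22·t(0 jobs) + 0.36·t(1 job) + 0.16·t(3 jobs)
t(3 jobs) = 1 + 0.14·t(0 jobs) + 0.28·t(1 job) + 0.3·t(3 jobs)
Solving: t(0 jobs) = 4.0411, t(1 job) = 3.9009, t(3 jobs) = 3.7971.
Expected ticks from 0 jobs to 2 jobs: 4.0411.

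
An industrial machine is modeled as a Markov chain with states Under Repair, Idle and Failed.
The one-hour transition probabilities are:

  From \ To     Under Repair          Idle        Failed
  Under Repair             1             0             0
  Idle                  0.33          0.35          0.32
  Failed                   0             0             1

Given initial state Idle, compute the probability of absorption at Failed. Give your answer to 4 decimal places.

Let h(s) be the probability of absorption at Failed starting from transient state s. Then h(Failed) = 1 and h(Under Repair) = 0. By first-step analysis:
h(Idle) = 0.33·0 + 0.35·h(Idle) + 0.32·1
Solving: h(Idle) = 0.4923.
Starting from Idle, the probability is 0.4923.

0.4923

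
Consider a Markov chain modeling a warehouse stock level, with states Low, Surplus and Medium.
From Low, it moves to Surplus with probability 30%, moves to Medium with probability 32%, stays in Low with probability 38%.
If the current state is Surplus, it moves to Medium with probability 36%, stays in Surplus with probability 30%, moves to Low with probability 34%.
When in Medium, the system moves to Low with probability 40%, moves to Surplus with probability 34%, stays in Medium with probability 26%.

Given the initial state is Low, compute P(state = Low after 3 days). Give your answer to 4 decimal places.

0.3737

Propagate the distribution vector 3 days from Low.
After 0 days: (1.0000, 0.0000, 0.0000)
After 1 day: (0.3800, 0.3000, 0.3200)
After 2 days: (0.3744, 0.3128, 0.3128)
After 3 days: (0.3737, 0.3125, 0.3137)
P(in Low after 3 days) = 0.3737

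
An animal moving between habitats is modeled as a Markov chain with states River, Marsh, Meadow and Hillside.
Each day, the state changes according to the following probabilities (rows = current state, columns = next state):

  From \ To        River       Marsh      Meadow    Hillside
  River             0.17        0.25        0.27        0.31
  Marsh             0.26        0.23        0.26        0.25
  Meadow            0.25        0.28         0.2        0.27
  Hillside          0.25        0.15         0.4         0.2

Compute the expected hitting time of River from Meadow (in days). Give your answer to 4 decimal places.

Let t(s) be the expected number of days to first reach River from state s, with t(River) = 0. Conditioning on the first day:
t(Marsh) = 1 + 0.23·t(Marsh) + 0.26·t(Meadow) + 0.25·t(Hillside)
t(Meadow) = 1 + 0.28·t(Marsh) + 0.2·t(Meadow) + 0.27·t(Hillside)
t(Hillside) = 1 + 0.15·t(Marsh) + 0.4·t(Meadow) + 0.2·t(Hillside)
Solving: t(Marsh) = 3.9248, t(Meadow) = 3.9626, t(Hillside) = 3.9672.
Expected days from Meadow to River: 3.9626.

3.9626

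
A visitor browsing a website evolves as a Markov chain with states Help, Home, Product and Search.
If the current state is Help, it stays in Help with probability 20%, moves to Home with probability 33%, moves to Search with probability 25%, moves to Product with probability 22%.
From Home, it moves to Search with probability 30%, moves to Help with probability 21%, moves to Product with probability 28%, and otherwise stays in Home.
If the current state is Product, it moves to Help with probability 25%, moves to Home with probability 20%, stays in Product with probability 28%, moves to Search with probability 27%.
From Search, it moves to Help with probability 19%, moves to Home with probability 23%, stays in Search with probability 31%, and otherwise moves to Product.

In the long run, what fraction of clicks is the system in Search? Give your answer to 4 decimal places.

0.2843

Let the stationary distribution be π with π = πP and π_1 + π_2 + π_3 + π_4 = 1.
π_1 = 0.2·π_1 + 0.21·π_2 + 0.25·π_3 + 0.19·π_4
π_2 = 0.33·π_1 + 0.21·π_2 + 0.2·π_3 + 0.23·π_4
π_3 = 0.22·π_1 + 0.28·π_2 + 0.28·π_3 + 0.27·π_4
Solving with the normalization constraint gives π = (0.2128, 0.2386, 0.2644, 0.2843).
So the stationary probability of Search is 0.2843.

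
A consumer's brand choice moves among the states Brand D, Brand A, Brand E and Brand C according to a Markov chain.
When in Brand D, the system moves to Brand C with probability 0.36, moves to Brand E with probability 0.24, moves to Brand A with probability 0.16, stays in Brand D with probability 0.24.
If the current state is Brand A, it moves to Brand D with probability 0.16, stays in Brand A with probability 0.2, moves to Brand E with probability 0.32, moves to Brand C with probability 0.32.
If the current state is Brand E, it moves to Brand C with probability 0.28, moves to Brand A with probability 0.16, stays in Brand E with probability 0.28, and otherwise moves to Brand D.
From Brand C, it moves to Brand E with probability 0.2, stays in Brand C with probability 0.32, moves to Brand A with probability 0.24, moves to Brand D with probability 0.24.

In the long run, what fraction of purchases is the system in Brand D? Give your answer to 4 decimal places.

Let the stationary distribution be π with π = πP and π_1 + π_2 + π_3 + π_4 = 1.
π_1 = 0.24·π_1 + 0.16·π_2 + 0.28·π_3 + 0.24·π_4
π_2 = 0.16·π_1 + 0.2·π_2 + 0.16·π_3 + 0.24·π_4
π_3 = 0.24·π_1 + 0.32·π_2 + 0.28·π_3 + 0.2·π_4
Solving with the normalization constraint gives π = (0.2347, 0.1933, 0.2528, 0.3193).
So the stationary probability of Brand D is 0.2347.

0.2347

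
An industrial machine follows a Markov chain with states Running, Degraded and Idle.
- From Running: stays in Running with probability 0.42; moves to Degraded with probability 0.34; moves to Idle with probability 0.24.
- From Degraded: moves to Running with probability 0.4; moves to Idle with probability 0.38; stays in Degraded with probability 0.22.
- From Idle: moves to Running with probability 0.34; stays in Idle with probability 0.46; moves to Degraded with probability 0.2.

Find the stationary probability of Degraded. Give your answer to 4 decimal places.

0.2593

Let the stationary distribution be π with π = πP and π_1 + π_2 + π_3 = 1.
π_1 = 0.42·π_1 + 0.4·π_2 + 0.34·π_3
π_2 = 0.34·π_1 + 0.22·π_2 + 0.2·π_3
Solving with the normalization constraint gives π = (0.3865, 0.2593, 0.3542).
So the stationary probability of Degraded is 0.2593.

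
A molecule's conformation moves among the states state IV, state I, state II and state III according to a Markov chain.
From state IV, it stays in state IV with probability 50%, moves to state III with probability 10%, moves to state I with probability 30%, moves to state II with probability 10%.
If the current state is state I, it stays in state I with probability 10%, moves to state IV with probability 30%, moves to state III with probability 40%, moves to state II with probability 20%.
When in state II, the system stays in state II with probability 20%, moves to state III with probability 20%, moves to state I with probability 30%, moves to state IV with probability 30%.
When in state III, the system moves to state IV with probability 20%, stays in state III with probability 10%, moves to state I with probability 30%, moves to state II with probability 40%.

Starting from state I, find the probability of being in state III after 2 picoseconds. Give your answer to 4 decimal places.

0.1500

Propagate the distribution vector 2 picoseconds from state I.
After 0 picoseconds: (0.0000, 1.0000, 0.0000, 0.0000)
After 1 picosecond: (0.3000, 0.1000, 0.2000, 0.4000)
After 2 picoseconds: (0.3200, 0.2800, 0.2500, 0.1500)
P(in state III after 2 picoseconds) = 0.1500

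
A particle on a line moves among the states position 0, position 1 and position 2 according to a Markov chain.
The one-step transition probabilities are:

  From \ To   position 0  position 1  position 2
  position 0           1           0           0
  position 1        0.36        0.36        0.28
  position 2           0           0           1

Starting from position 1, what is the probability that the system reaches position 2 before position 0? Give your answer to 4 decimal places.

Let h(s) be the probability of absorption at position 2 starting from transient state s. Then h(position 2) = 1 and h(position 0) = 0. By first-step analysis:
h(position 1) = 0.36·0 + 0.36·h(position 1) + 0.28·1
Solving: h(position 1) = 0.4375.
Starting from position 1, the probability is 0.4375.

0.4375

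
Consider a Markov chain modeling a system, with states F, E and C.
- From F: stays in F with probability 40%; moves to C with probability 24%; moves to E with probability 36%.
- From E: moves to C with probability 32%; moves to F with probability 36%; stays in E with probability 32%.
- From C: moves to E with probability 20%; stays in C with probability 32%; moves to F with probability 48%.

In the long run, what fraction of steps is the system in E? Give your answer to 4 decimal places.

0.3020

Let the stationary distribution be π with π = πP and π_1 + π_2 + π_3 = 1.
π_1 = 0.4·π_1 + 0.36·π_2 + 0.48·π_3
π_2 = 0.36·π_1 + 0.32·π_2 + 0.2·π_3
Solving with the normalization constraint gives π = (0.4109, 0.3020, 0.2871).
So the stationary probability of E is 0.3020.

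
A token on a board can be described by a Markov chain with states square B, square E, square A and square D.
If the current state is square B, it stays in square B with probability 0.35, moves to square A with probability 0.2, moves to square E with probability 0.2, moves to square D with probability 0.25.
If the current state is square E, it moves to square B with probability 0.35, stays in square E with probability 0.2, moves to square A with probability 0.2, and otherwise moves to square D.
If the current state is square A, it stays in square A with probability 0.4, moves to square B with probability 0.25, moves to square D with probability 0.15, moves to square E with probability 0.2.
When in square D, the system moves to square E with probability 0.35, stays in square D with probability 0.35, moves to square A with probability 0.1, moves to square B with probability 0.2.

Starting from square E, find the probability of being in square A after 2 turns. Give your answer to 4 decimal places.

Propagate the distribution vector 2 turns from square E.
After 0 turns: (0.0000, 1.0000, 0.0000, 0.0000)
After 1 turn: (0.3500, 0.2000, 0.2000, 0.2500)
After 2 turns: (0.2925, 0.2375, 0.2150, 0.2550)
P(in square A after 2 turns) = 0.2150

0.2150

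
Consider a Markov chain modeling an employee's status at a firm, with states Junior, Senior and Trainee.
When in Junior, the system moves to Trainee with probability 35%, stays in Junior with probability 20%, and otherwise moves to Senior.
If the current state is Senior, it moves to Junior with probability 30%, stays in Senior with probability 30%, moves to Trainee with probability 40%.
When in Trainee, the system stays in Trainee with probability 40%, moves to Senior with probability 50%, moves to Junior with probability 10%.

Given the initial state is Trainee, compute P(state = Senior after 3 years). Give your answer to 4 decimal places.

Propagate the distribution vector 3 years from Trainee.
After 0 years: (0.0000, 0.0000, 1.0000)
After 1 year: (0.1000, 0.5000, 0.4000)
After 2 years: (0.2100, 0.3950, 0.3950)
After 3 years: (0.2000, 0.4105, 0.3895)
P(in Senior after 3 years) = 0.4105

0.4105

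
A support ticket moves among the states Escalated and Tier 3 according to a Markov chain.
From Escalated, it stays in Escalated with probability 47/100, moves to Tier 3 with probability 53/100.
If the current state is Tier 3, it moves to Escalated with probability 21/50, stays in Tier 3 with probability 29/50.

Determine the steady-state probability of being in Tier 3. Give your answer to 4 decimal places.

0.5579

Let the stationary distribution be π with π = πP and π_1 + π_2 = 1.
π_1 = 0.47·π_1 + 0.42·π_2
Solving with the normalization constraint gives π = (0.4421, 0.5579).
So the stationary probability of Tier 3 is 0.5579.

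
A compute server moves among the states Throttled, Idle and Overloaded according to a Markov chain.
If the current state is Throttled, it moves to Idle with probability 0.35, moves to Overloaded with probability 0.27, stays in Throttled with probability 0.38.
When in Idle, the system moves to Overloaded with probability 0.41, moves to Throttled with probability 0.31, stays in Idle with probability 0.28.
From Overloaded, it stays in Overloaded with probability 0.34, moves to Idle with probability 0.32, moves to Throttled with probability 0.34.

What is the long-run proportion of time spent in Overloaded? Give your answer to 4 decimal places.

Let the stationary distribution be π with π = πP and π_1 + π_2 + π_3 = 1.
π_1 = 0.38·π_1 + 0.31·π_2 + 0.34·π_3
π_2 = 0.35·π_1 + 0.28·π_2 + 0.32·π_3
Solving with the normalization constraint gives π = (0.3442, 0.3176, 0.3381).
So the stationary probability of Overloaded is 0.3381.

0.3381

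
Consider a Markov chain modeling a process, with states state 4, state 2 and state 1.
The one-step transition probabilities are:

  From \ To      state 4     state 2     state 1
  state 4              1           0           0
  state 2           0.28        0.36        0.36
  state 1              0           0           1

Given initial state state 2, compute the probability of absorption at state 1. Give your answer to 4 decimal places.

Let h(s) be the probability of absorption at state 1 starting from transient state s. Then h(state 1) = 1 and h(state 4) = 0. By first-step analysis:
h(state 2) = 0.28·0 + 0.36·h(state 2) + 0.36·1
Solving: h(state 2) = 0.5625.
Starting from state 2, the probability is 0.5625.

0.5625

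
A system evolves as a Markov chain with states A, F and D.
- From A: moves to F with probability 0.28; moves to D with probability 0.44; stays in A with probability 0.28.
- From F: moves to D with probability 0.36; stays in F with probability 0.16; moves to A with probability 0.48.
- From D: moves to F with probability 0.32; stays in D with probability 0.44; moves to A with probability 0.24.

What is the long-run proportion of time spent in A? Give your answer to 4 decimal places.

0.3162

Let the stationary distribution be π with π = πP and π_1 + π_2 + π_3 = 1.
π_1 = 0.28·π_1 + 0.48·π_2 + 0.24·π_3
π_2 = 0.28·π_1 + 0.16·π_2 + 0.32·π_3
Solving with the normalization constraint gives π = (0.3162, 0.2650, 0.4188).
So the stationary probability of A is 0.3162.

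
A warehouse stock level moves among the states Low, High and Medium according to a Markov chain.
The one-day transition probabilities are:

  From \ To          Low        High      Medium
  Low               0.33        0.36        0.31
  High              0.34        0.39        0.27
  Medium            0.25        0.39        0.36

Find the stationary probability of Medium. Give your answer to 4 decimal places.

0.3103

Let the stationary distribution be π with π = πP and π_1 + π_2 + π_3 = 1.
π_1 = 0.33·π_1 + 0.34·π_2 + 0.25·π_3
π_2 = 0.36·π_1 + 0.39·π_2 + 0.39·π_3
Solving with the normalization constraint gives π = (0.3090, 0.3807, 0.3103).
So the stationary probability of Medium is 0.3103.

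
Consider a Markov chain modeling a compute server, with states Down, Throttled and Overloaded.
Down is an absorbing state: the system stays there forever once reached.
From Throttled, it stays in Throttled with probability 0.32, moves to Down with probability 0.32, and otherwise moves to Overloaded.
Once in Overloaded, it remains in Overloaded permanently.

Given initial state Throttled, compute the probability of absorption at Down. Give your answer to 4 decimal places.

0.4706

Let h(s) be the probability of absorption at Down starting from transient state s. Then h(Down) = 1 and h(Overloaded) = 0. By first-step analysis:
h(Throttled) = 0.32·1 + 0.32·h(Throttled) + 0.36·0
Solving: h(Throttled) = 0.4706.
Starting from Throttled, the probability is 0.4706.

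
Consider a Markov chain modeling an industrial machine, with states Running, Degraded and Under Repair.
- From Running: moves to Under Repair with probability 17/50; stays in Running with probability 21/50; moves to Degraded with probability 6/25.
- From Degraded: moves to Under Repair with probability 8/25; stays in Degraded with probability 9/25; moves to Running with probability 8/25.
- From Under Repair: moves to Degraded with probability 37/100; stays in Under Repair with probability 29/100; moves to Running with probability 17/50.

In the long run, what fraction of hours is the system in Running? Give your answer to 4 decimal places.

0.3626

Let the stationary distribution be π with π = πP and π_1 + π_2 + π_3 = 1.
π_1 = 0.42·π_1 + 0.32·π_2 + 0.34·π_3
π_2 = 0.24·π_1 + 0.36·π_2 + 0.37·π_3
Solving with the normalization constraint gives π = (0.3626, 0.3197, 0.3177).
So the stationary probability of Running is 0.3626.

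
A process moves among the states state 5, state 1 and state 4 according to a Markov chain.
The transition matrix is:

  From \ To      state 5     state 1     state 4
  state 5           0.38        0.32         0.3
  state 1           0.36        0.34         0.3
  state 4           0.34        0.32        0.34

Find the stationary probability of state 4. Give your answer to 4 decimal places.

Let the stationary distribution be π with π = πP and π_1 + π_2 + π_3 = 1.
π_1 = 0.38·π_1 + 0.36·π_2 + 0.34·π_3
π_2 = 0.32·π_1 + 0.34·π_2 + 0.32·π_3
Solving with the normalization constraint gives π = (0.3610, 0.3265, 0.3125).
So the stationary probability of state 4 is 0.3125.

0.3125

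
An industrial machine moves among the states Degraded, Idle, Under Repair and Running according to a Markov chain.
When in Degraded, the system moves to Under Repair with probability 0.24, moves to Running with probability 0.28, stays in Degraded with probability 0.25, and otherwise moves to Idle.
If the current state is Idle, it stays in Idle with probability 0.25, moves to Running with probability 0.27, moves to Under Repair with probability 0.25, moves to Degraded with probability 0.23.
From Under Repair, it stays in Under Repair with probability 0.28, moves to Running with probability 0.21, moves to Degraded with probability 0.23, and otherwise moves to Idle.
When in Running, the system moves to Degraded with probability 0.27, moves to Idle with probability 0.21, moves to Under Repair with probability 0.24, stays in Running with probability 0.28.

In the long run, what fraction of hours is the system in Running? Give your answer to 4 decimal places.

Let the stationary distribution be π with π = πP and π_1 + π_2 + π_3 + π_4 = 1.
π_1 = 0.25·π_1 + 0.23·π_2 + 0.23·π_3 + 0.27·π_4
π_2 = 0.23·π_1 + 0.25·π_2 + 0.28·π_3 + 0.21·π_4
π_3 = 0.24·π_1 + 0.25·π_2 + 0.28·π_3 + 0.24·π_4
Solving with the normalization constraint gives π = (0.2453, 0.2423, 0.2525, 0.2599).
So the stationary probability of Running is 0.2599.

0.2599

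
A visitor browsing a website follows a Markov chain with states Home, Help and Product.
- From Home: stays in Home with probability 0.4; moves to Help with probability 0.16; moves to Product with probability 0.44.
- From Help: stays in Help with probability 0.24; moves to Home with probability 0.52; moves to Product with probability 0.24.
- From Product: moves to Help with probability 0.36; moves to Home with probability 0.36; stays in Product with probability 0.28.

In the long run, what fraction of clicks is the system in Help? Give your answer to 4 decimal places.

Let the stationary distribution be π with π = πP and π_1 + π_2 + π_3 = 1.
π_1 = 0.4·π_1 + 0.52·π_2 + 0.36·π_3
π_2 = 0.16·π_1 + 0.24·π_2 + 0.36·π_3
Solving with the normalization constraint gives π = (0.4162, 0.2471, 0.3367).
So the stationary probability of Help is 0.2471.

0.2471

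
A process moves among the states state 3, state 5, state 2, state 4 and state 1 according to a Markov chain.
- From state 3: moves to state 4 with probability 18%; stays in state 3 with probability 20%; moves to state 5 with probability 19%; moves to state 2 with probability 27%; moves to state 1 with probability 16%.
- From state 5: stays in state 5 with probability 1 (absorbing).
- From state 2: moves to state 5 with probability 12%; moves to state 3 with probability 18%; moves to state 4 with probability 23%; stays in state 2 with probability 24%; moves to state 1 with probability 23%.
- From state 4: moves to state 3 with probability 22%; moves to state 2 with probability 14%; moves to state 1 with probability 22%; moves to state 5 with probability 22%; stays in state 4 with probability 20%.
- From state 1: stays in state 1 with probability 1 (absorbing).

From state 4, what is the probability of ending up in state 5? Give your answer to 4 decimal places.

Let h(s) be the probability of absorption at state 5 starting from transient state s. Then h(state 5) = 1 and h(state 1) = 0. By first-step analysis:
h(state 3) = 0.2·h(state 3) + 0.19·1 + 0.27·h(state 2) + 0.18·h(state 4) + 0.16·0
h(state 2) = 0.18·h(state 3) + 0.12·1 + 0.24·h(state 2) + 0.23·h(state 4) + 0.23·0
h(state 4) = 0.22·h(state 3) + 0.22·1 + 0.14·h(state 2) + 0.2·h(state 4) + 0.22·0
Solving: h(state 3) = 0.4876, h(state 2) = 0.4194, h(state 4) = 0.4825.
Starting from state 4, the probability is 0.4825.

0.4825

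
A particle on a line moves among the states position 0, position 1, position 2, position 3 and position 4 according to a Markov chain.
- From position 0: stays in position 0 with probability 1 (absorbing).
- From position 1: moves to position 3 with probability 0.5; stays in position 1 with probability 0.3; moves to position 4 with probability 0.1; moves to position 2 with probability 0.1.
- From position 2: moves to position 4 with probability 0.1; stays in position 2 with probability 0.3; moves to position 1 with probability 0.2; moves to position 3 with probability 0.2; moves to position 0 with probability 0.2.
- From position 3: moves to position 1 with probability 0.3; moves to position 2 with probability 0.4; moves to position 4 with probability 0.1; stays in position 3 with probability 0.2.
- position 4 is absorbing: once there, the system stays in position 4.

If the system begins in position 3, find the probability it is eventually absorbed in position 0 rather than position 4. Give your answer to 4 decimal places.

0.3669

Let h(s) be the probability of absorption at position 0 starting from transient state s. Then h(position 0) = 1 and h(position 4) = 0. By first-step analysis:
h(position 1) = 0.3·h(position 1) + 0.1·h(position 2) + 0.5·h(position 3) + 0.1·0
h(position 2) = 0.2·1 + 0.2·h(position 1) + 0.3·h(position 2) + 0.2·h(position 3) + 0.1·0
h(position 3) = 0.3·h(position 1) + 0.4·h(position 2) + 0.2·h(position 3) + 0.1·0
Solving: h(position 1) = 0.3314, h(position 2) = 0.4852, h(position 3) = 0.3669.
Starting from position 3, the probability is 0.3669.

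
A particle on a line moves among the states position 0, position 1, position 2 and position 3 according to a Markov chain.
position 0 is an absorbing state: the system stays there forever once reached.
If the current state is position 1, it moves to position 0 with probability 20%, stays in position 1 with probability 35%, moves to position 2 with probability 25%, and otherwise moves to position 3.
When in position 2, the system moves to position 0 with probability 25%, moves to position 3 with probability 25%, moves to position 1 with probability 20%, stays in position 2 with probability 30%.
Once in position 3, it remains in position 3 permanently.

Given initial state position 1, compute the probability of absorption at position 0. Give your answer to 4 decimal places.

Let h(s) be the probability of absorption at position 0 starting from transient state s. Then h(position 0) = 1 and h(position 3) = 0. By first-step analysis:
h(position 1) = 0.2·1 + 0.35·h(position 1) + 0.25·h(position 2) + 0.2·0
h(position 2) = 0.25·1 + 0.2·h(position 1) + 0.3·h(position 2) + 0.25·0
Solving: h(position 1) = 0.5000, h(position 2) = 0.5000.
Starting from position 1, the probability is 0.5000.

0.5000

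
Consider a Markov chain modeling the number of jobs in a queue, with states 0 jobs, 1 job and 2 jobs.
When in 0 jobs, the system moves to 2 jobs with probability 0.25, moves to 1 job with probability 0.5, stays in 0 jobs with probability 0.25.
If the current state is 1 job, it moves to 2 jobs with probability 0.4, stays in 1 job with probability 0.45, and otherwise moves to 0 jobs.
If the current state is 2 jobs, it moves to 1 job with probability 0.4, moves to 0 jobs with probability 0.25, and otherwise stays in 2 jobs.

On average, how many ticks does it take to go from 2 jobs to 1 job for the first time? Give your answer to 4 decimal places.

Let t(s) be the expected number of ticks to first reach 1 job from state s, with t(1 job) = 0. Conditioning on the first tick:
t(0 jobs) = 1 + 0.25·t(0 jobs) + 0.25·t(2 jobs)
t(2 jobs) = 1 + 0.25·t(0 jobs) + 0.35·t(2 jobs)
Solving: t(0 jobs) = 2.1176, t(2 jobs) = 2.3529.
Expected ticks from 2 jobs to 1 job: 2.3529.

2.3529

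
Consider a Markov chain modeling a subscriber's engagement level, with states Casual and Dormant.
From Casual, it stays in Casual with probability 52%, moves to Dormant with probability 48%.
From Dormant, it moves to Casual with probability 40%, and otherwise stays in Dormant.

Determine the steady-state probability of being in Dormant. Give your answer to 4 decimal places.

0.5455

Let the stationary distribution be π with π = πP and π_1 + π_2 = 1.
π_1 = 0.52·π_1 + 0.4·π_2
Solving with the normalization constraint gives π = (0.4545, 0.5455).
So the stationary probability of Dormant is 0.5455.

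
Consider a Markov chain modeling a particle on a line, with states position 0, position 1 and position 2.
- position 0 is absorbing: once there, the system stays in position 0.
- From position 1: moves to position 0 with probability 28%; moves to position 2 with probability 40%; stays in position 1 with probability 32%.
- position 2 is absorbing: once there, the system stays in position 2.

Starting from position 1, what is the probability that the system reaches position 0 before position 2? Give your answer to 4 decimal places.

0.4118

Let h(s) be the probability of absorption at position 0 starting from transient state s. Then h(position 0) = 1 and h(position 2) = 0. By first-step analysis:
h(position 1) = 0.28·1 + 0.32·h(position 1) + 0.4·0
Solving: h(position 1) = 0.4118.
Starting from position 1, the probability is 0.4118.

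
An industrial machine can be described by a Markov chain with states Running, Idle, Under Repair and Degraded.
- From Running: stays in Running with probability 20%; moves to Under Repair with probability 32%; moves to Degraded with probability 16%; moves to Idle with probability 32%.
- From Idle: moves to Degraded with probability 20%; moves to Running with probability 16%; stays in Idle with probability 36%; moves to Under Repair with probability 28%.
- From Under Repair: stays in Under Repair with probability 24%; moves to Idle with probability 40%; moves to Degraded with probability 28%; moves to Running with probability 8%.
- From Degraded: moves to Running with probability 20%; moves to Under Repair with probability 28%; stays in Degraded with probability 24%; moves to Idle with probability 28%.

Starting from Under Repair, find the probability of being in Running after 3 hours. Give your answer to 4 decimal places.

0.1534

Propagate the distribution vector 3 hours from Under Repair.
After 0 hours: (0.0000, 0.0000, 1.0000, 0.0000)
After 1 hour: (0.0800, 0.4000, 0.2400, 0.2800)
After 2 hours: (0.1552, 0.3440, 0.2736, 0.2272)
After 3 hours: (0.1534, 0.3466, 0.2753, 0.2248)
P(in Running after 3 hours) = 0.1534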